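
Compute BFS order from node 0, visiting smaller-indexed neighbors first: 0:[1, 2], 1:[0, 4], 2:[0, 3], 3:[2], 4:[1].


BFS queue: start with [0]
Visit order: [0, 1, 2, 4, 3]


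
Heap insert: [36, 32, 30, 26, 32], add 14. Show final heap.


Append 14: [36, 32, 30, 26, 32, 14]
Bubble up: no swaps needed
Result: [36, 32, 30, 26, 32, 14]


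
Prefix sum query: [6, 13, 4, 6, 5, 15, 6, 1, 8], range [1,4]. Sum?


Prefix sums: [0, 6, 19, 23, 29, 34, 49, 55, 56, 64]
Sum[1..4] = prefix[5] - prefix[1] = 34 - 6 = 28


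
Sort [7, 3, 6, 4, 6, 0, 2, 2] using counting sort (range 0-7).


Count array: [1, 0, 2, 1, 1, 0, 2, 1]
Reconstruct: [0, 2, 2, 3, 4, 6, 6, 7]


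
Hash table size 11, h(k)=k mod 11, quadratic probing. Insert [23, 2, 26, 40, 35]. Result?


Insertions: 23->slot 1; 2->slot 2; 26->slot 4; 40->slot 7; 35->slot 3
Table: [None, 23, 2, 35, 26, None, None, 40, None, None, None]


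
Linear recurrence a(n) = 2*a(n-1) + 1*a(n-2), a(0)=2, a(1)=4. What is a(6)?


Build bottom-up:
...a(4)=58, a(5)=140, a(6)=2*140+1*58=338


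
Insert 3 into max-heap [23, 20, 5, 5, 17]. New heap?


Append 3: [23, 20, 5, 5, 17, 3]
Bubble up: no swaps needed
Result: [23, 20, 5, 5, 17, 3]


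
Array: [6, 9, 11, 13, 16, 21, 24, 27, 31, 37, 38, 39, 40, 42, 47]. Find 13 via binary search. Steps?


Search for 13:
[0,14] mid=7 arr[7]=27
[0,6] mid=3 arr[3]=13
Total: 2 comparisons


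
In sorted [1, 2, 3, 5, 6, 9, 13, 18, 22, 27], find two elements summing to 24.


Two pointers: lo=0, hi=9
Found pair: (2, 22) summing to 24


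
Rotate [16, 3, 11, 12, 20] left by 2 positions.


Left rotate by 2: [11, 12, 20, 16, 3]


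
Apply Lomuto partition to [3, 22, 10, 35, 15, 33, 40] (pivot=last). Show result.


Elements <= 40 go left of pivot.
Result: [3, 22, 10, 35, 15, 33, 40], pivot at index 6


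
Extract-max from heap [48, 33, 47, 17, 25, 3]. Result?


Max = 48
Replace root with last, heapify down
Resulting heap: [47, 33, 3, 17, 25]


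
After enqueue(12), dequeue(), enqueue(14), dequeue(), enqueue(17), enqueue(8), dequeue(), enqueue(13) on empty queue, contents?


enqueue(12) -> [12]
dequeue() returns 12 -> []
enqueue(14) -> [14]
dequeue() returns 14 -> []
enqueue(17) -> [17]
enqueue(8) -> [17, 8]
dequeue() returns 17 -> [8]
enqueue(13) -> [8, 13]
Final queue (front to back): [8, 13]


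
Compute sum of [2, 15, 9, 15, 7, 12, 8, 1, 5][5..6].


Prefix sums: [0, 2, 17, 26, 41, 48, 60, 68, 69, 74]
Sum[5..6] = prefix[7] - prefix[5] = 68 - 48 = 20


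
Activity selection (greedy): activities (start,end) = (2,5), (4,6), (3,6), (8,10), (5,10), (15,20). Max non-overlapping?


Greedy: pick earliest-ending, then skip overlaps.
Selected (3 activities): [(2, 5), (8, 10), (15, 20)]


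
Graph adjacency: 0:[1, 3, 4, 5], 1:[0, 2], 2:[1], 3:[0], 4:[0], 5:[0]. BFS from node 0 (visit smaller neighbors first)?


BFS queue: start with [0]
Visit order: [0, 1, 3, 4, 5, 2]


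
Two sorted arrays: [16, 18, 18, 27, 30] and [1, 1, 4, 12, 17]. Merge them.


Compare heads, take smaller each step.
Merged: [1, 1, 4, 12, 16, 17, 18, 18, 27, 30]


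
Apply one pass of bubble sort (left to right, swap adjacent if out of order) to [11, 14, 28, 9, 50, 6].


After one pass: [11, 14, 9, 28, 6, 50]


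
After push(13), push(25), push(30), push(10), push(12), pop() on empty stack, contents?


push(13) -> [13]
push(25) -> [13, 25]
push(30) -> [13, 25, 30]
push(10) -> [13, 25, 30, 10]
push(12) -> [13, 25, 30, 10, 12]
pop() returns 12 -> [13, 25, 30, 10]
Final stack (bottom to top): [13, 25, 30, 10]


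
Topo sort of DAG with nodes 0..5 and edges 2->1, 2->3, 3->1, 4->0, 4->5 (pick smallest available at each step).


Kahn's algorithm, process smallest node first
Order: [2, 3, 1, 4, 0, 5]


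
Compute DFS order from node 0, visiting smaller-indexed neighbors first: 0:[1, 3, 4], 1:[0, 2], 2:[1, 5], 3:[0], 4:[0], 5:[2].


DFS stack-based: start with [0]
Visit order: [0, 1, 2, 5, 3, 4]


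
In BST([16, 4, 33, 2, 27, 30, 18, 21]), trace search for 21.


BST root = 16
Search for 21: compare at each node
Path: [16, 33, 27, 18, 21]


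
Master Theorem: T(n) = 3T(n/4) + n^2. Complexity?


a=3, b=4, c=2. log_4(3)=0.792 < c=2. Case 3: O(n^c) = O(n^2)
Complexity: O(n^2)


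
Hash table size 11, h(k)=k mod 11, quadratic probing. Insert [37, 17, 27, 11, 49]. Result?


Insertions: 37->slot 4; 17->slot 6; 27->slot 5; 11->slot 0; 49->slot 9
Table: [11, None, None, None, 37, 27, 17, None, None, 49, None]


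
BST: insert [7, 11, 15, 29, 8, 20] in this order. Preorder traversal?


Root = 7; build tree by BST insertion.
Preorder traversal: [7, 11, 8, 15, 29, 20]


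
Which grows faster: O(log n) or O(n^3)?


logarithmic grows slower than cubic
O(log n) is asymptotically smaller; O(n^3) grows faster


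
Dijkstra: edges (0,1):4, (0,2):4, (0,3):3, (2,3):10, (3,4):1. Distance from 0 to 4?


Dijkstra from 0:
Distances: {0: 0, 1: 4, 2: 4, 3: 3, 4: 4}
Shortest distance to 4 = 4, path = [0, 3, 4]


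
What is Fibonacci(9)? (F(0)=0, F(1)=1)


F(n)=F(n-1)+F(n-2)
...F(7)=13, F(8)=21, F(9)=34


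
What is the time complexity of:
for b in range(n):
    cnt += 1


Per nesting level: O(n) = O(n)
Complexity: O(n)


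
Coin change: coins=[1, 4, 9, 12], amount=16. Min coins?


dp[0]=0; dp[i]=1+min(dp[i-c] for c in coins)
...dp[11]=3, dp[12]=1, dp[13]=2, dp[14]=3, dp[15]=4, dp[16]=2
Minimum coins for 16 = 2


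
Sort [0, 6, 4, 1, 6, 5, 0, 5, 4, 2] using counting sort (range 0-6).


Count array: [2, 1, 1, 0, 2, 2, 2]
Reconstruct: [0, 0, 1, 2, 4, 4, 5, 5, 6, 6]


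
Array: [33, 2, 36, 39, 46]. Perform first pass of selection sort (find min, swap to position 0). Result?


After one pass: [2, 33, 36, 39, 46]


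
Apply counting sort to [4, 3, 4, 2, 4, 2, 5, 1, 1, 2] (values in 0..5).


Count array: [0, 2, 3, 1, 3, 1]
Reconstruct: [1, 1, 2, 2, 2, 3, 4, 4, 4, 5]


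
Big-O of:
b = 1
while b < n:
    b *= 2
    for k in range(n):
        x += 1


Per nesting level: O(log n) * O(n) = O(n log n)
Complexity: O(n log n)


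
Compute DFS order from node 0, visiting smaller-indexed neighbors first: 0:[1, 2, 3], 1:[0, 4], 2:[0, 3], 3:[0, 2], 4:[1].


DFS stack-based: start with [0]
Visit order: [0, 1, 4, 2, 3]


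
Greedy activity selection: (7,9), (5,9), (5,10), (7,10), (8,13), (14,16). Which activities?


Greedy: pick earliest-ending, then skip overlaps.
Selected (2 activities): [(7, 9), (14, 16)]


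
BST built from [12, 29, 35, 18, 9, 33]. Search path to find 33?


BST root = 12
Search for 33: compare at each node
Path: [12, 29, 35, 33]


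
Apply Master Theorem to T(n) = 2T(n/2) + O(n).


a=2, b=2, c=1. log_2(2)=1 = c=1. Case 2: O(n^c log n) = O(n log n)
Complexity: O(n log n)


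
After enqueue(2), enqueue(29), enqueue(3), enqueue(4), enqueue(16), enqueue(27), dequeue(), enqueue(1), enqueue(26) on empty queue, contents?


enqueue(2) -> [2]
enqueue(29) -> [2, 29]
enqueue(3) -> [2, 29, 3]
enqueue(4) -> [2, 29, 3, 4]
enqueue(16) -> [2, 29, 3, 4, 16]
enqueue(27) -> [2, 29, 3, 4, 16, 27]
dequeue() returns 2 -> [29, 3, 4, 16, 27]
enqueue(1) -> [29, 3, 4, 16, 27, 1]
enqueue(26) -> [29, 3, 4, 16, 27, 1, 26]
Final queue (front to back): [29, 3, 4, 16, 27, 1, 26]


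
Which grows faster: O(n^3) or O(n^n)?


cubic grows slower than n^n
O(n^3) is asymptotically smaller; O(n^n) grows faster


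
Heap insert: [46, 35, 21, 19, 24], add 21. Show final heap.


Append 21: [46, 35, 21, 19, 24, 21]
Bubble up: no swaps needed
Result: [46, 35, 21, 19, 24, 21]


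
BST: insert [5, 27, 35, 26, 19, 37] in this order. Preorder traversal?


Root = 5; build tree by BST insertion.
Preorder traversal: [5, 27, 26, 19, 35, 37]


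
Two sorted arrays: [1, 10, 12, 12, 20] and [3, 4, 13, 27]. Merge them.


Compare heads, take smaller each step.
Merged: [1, 3, 4, 10, 12, 12, 13, 20, 27]


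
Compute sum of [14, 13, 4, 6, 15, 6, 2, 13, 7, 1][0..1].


Prefix sums: [0, 14, 27, 31, 37, 52, 58, 60, 73, 80, 81]
Sum[0..1] = prefix[2] - prefix[0] = 27 - 0 = 27


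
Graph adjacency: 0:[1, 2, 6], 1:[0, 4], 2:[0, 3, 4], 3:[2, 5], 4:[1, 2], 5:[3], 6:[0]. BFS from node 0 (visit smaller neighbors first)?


BFS queue: start with [0]
Visit order: [0, 1, 2, 6, 4, 3, 5]


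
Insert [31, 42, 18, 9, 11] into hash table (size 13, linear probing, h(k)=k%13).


Insertions: 31->slot 5; 42->slot 3; 18->slot 6; 9->slot 9; 11->slot 11
Table: [None, None, None, 42, None, 31, 18, None, None, 9, None, 11, None]


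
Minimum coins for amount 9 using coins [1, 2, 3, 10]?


dp[0]=0; dp[i]=1+min(dp[i-c] for c in coins)
...dp[4]=2, dp[5]=2, dp[6]=2, dp[7]=3, dp[8]=3, dp[9]=3
Minimum coins for 9 = 3


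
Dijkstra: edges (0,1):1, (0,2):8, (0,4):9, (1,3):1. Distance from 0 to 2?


Dijkstra from 0:
Distances: {0: 0, 1: 1, 2: 8, 3: 2, 4: 9}
Shortest distance to 2 = 8, path = [0, 2]


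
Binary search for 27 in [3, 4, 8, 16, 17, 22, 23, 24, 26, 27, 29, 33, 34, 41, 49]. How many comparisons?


Search for 27:
[0,14] mid=7 arr[7]=24
[8,14] mid=11 arr[11]=33
[8,10] mid=9 arr[9]=27
Total: 3 comparisons


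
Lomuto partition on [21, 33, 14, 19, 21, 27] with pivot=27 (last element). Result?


Elements <= 27 go left of pivot.
Result: [21, 14, 19, 21, 27, 33], pivot at index 4


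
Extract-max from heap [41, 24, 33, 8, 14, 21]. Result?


Max = 41
Replace root with last, heapify down
Resulting heap: [33, 24, 21, 8, 14]


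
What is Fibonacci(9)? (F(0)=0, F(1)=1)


F(n)=F(n-1)+F(n-2)
...F(7)=13, F(8)=21, F(9)=34


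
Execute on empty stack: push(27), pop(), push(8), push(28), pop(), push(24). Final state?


push(27) -> [27]
pop() returns 27 -> []
push(8) -> [8]
push(28) -> [8, 28]
pop() returns 28 -> [8]
push(24) -> [8, 24]
Final stack (bottom to top): [8, 24]


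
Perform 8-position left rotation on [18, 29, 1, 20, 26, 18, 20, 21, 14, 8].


Left rotate by 8: [14, 8, 18, 29, 1, 20, 26, 18, 20, 21]


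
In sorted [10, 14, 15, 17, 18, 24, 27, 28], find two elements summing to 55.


Two pointers: lo=0, hi=7
Found pair: (27, 28) summing to 55


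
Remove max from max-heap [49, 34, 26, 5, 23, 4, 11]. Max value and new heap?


Max = 49
Replace root with last, heapify down
Resulting heap: [34, 23, 26, 5, 11, 4]


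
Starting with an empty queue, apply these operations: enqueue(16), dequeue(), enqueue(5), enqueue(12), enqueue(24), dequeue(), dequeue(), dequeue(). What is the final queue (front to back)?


enqueue(16) -> [16]
dequeue() returns 16 -> []
enqueue(5) -> [5]
enqueue(12) -> [5, 12]
enqueue(24) -> [5, 12, 24]
dequeue() returns 5 -> [12, 24]
dequeue() returns 12 -> [24]
dequeue() returns 24 -> []
Final queue (front to back): []


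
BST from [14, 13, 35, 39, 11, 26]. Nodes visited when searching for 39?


BST root = 14
Search for 39: compare at each node
Path: [14, 35, 39]


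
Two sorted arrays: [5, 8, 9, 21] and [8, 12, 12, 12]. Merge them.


Compare heads, take smaller each step.
Merged: [5, 8, 8, 9, 12, 12, 12, 21]


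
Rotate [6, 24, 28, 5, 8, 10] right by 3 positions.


Right rotate by 3: [5, 8, 10, 6, 24, 28]


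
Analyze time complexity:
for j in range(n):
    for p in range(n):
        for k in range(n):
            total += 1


Per nesting level: O(n) * O(n) * O(n) = O(n^3)
Complexity: O(n^3)


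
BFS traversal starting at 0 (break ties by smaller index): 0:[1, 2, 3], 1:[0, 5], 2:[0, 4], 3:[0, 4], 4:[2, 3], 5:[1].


BFS queue: start with [0]
Visit order: [0, 1, 2, 3, 5, 4]


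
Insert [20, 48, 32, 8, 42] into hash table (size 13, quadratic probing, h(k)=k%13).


Insertions: 20->slot 7; 48->slot 9; 32->slot 6; 8->slot 8; 42->slot 3
Table: [None, None, None, 42, None, None, 32, 20, 8, 48, None, None, None]


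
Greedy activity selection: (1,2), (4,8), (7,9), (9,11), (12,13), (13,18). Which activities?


Greedy: pick earliest-ending, then skip overlaps.
Selected (5 activities): [(1, 2), (4, 8), (9, 11), (12, 13), (13, 18)]


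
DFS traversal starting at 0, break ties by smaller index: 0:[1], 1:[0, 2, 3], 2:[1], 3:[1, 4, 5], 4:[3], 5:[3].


DFS stack-based: start with [0]
Visit order: [0, 1, 2, 3, 4, 5]


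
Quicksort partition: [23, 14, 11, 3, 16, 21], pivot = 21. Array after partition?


Elements <= 21 go left of pivot.
Result: [14, 11, 3, 16, 21, 23], pivot at index 4


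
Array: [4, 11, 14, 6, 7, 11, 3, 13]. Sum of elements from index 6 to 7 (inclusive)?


Prefix sums: [0, 4, 15, 29, 35, 42, 53, 56, 69]
Sum[6..7] = prefix[8] - prefix[6] = 69 - 53 = 16


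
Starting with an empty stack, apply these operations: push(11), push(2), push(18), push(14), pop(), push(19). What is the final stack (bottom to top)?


push(11) -> [11]
push(2) -> [11, 2]
push(18) -> [11, 2, 18]
push(14) -> [11, 2, 18, 14]
pop() returns 14 -> [11, 2, 18]
push(19) -> [11, 2, 18, 19]
Final stack (bottom to top): [11, 2, 18, 19]


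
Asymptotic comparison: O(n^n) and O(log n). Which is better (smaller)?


logarithmic grows slower than n^n
O(log n) is asymptotically smaller; O(n^n) grows faster


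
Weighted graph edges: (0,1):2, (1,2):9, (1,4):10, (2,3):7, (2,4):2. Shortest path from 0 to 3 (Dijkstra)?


Dijkstra from 0:
Distances: {0: 0, 1: 2, 2: 11, 3: 18, 4: 12}
Shortest distance to 3 = 18, path = [0, 1, 2, 3]


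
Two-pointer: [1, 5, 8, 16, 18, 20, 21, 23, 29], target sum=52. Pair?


Two pointers: lo=0, hi=8
Found pair: (23, 29) summing to 52


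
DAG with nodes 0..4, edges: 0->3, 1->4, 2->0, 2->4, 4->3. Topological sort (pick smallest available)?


Kahn's algorithm, process smallest node first
Order: [1, 2, 0, 4, 3]


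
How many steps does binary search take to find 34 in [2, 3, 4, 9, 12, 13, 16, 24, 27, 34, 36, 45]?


Search for 34:
[0,11] mid=5 arr[5]=13
[6,11] mid=8 arr[8]=27
[9,11] mid=10 arr[10]=36
[9,9] mid=9 arr[9]=34
Total: 4 comparisons


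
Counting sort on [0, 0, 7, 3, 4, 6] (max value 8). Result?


Count array: [2, 0, 0, 1, 1, 0, 1, 1, 0]
Reconstruct: [0, 0, 3, 4, 6, 7]


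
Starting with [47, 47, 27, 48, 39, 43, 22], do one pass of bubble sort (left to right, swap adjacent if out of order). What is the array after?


After one pass: [47, 27, 47, 39, 43, 22, 48]


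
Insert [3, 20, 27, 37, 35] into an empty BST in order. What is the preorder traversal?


Root = 3; build tree by BST insertion.
Preorder traversal: [3, 20, 27, 37, 35]


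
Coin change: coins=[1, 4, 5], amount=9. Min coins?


dp[0]=0; dp[i]=1+min(dp[i-c] for c in coins)
...dp[4]=1, dp[5]=1, dp[6]=2, dp[7]=3, dp[8]=2, dp[9]=2
Minimum coins for 9 = 2


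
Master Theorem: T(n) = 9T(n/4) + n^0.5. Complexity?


a=9, b=4, c=0.5. log_4(9)=1.585 > c=0.5. Case 1: O(n^log_b(a)) = O(n^1.585)
Complexity: O(n^1.585)


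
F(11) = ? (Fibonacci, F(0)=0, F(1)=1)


F(n)=F(n-1)+F(n-2)
...F(9)=34, F(10)=55, F(11)=89


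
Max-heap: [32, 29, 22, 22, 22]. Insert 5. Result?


Append 5: [32, 29, 22, 22, 22, 5]
Bubble up: no swaps needed
Result: [32, 29, 22, 22, 22, 5]


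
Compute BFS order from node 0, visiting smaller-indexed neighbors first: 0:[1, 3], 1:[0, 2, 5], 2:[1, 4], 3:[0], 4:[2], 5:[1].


BFS queue: start with [0]
Visit order: [0, 1, 3, 2, 5, 4]


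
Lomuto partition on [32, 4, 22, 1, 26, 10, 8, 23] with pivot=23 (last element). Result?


Elements <= 23 go left of pivot.
Result: [4, 22, 1, 10, 8, 23, 26, 32], pivot at index 5


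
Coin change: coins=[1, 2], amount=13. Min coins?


dp[0]=0; dp[i]=1+min(dp[i-c] for c in coins)
...dp[8]=4, dp[9]=5, dp[10]=5, dp[11]=6, dp[12]=6, dp[13]=7
Minimum coins for 13 = 7


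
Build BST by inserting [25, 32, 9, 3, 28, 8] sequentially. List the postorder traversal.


Root = 25; build tree by BST insertion.
Postorder traversal: [8, 3, 9, 28, 32, 25]


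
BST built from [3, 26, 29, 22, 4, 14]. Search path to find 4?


BST root = 3
Search for 4: compare at each node
Path: [3, 26, 22, 4]


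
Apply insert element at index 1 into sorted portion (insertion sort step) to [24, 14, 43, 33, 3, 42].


After one pass: [14, 24, 43, 33, 3, 42]


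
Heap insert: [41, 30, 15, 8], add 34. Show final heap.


Append 34: [41, 30, 15, 8, 34]
Bubble up: swap idx 4(34) with idx 1(30)
Result: [41, 34, 15, 8, 30]


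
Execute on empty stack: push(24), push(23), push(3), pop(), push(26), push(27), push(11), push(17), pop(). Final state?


push(24) -> [24]
push(23) -> [24, 23]
push(3) -> [24, 23, 3]
pop() returns 3 -> [24, 23]
push(26) -> [24, 23, 26]
push(27) -> [24, 23, 26, 27]
push(11) -> [24, 23, 26, 27, 11]
push(17) -> [24, 23, 26, 27, 11, 17]
pop() returns 17 -> [24, 23, 26, 27, 11]
Final stack (bottom to top): [24, 23, 26, 27, 11]


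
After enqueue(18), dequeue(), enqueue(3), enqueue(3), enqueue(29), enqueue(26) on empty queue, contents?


enqueue(18) -> [18]
dequeue() returns 18 -> []
enqueue(3) -> [3]
enqueue(3) -> [3, 3]
enqueue(29) -> [3, 3, 29]
enqueue(26) -> [3, 3, 29, 26]
Final queue (front to back): [3, 3, 29, 26]


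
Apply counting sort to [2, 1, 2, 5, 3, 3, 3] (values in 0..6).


Count array: [0, 1, 2, 3, 0, 1, 0]
Reconstruct: [1, 2, 2, 3, 3, 3, 5]


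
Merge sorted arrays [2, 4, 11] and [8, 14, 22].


Compare heads, take smaller each step.
Merged: [2, 4, 8, 11, 14, 22]


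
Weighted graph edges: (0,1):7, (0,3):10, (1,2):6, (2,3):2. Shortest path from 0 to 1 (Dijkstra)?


Dijkstra from 0:
Distances: {0: 0, 1: 7, 2: 12, 3: 10}
Shortest distance to 1 = 7, path = [0, 1]


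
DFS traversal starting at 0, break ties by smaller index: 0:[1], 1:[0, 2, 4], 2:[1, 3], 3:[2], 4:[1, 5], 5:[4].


DFS stack-based: start with [0]
Visit order: [0, 1, 2, 3, 4, 5]


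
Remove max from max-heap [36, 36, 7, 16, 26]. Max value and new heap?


Max = 36
Replace root with last, heapify down
Resulting heap: [36, 26, 7, 16]


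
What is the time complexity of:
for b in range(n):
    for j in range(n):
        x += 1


Per nesting level: O(n) * O(n) = O(n^2)
Complexity: O(n^2)


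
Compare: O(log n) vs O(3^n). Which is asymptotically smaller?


logarithmic grows slower than exponential (base 3)
O(log n) is asymptotically smaller; O(3^n) grows faster


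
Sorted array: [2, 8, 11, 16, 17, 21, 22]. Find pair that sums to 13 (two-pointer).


Two pointers: lo=0, hi=6
Found pair: (2, 11) summing to 13


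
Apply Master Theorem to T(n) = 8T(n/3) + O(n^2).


a=8, b=3, c=2. log_3(8)=1.893 < c=2. Case 3: O(n^c) = O(n^2)
Complexity: O(n^2)


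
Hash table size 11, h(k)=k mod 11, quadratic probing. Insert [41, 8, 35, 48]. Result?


Insertions: 41->slot 8; 8->slot 9; 35->slot 2; 48->slot 4
Table: [None, None, 35, None, 48, None, None, None, 41, 8, None]


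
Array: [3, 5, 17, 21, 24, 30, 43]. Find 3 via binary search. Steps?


Search for 3:
[0,6] mid=3 arr[3]=21
[0,2] mid=1 arr[1]=5
[0,0] mid=0 arr[0]=3
Total: 3 comparisons


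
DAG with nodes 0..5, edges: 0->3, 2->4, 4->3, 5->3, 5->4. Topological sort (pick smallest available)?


Kahn's algorithm, process smallest node first
Order: [0, 1, 2, 5, 4, 3]


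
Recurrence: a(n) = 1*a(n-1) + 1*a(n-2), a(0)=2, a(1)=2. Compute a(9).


Build bottom-up:
...a(7)=42, a(8)=68, a(9)=1*68+1*42=110


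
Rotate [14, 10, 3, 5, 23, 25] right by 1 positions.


Right rotate by 1: [25, 14, 10, 3, 5, 23]


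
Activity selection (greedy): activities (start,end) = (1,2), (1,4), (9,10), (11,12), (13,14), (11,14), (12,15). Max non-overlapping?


Greedy: pick earliest-ending, then skip overlaps.
Selected (4 activities): [(1, 2), (9, 10), (11, 12), (13, 14)]


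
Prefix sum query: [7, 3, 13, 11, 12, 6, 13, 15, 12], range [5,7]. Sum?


Prefix sums: [0, 7, 10, 23, 34, 46, 52, 65, 80, 92]
Sum[5..7] = prefix[8] - prefix[5] = 80 - 46 = 34


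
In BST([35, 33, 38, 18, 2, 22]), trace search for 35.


BST root = 35
Search for 35: compare at each node
Path: [35]


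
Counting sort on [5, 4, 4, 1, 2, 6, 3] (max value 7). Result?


Count array: [0, 1, 1, 1, 2, 1, 1, 0]
Reconstruct: [1, 2, 3, 4, 4, 5, 6]


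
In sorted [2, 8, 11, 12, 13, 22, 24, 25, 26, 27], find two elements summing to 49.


Two pointers: lo=0, hi=9
Found pair: (22, 27) summing to 49


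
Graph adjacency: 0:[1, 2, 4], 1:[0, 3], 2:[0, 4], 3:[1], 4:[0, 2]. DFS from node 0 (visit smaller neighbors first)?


DFS stack-based: start with [0]
Visit order: [0, 1, 3, 2, 4]


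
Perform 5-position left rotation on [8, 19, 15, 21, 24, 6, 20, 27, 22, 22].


Left rotate by 5: [6, 20, 27, 22, 22, 8, 19, 15, 21, 24]


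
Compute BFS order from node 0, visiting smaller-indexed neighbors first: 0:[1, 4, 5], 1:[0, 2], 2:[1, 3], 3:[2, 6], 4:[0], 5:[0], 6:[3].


BFS queue: start with [0]
Visit order: [0, 1, 4, 5, 2, 3, 6]


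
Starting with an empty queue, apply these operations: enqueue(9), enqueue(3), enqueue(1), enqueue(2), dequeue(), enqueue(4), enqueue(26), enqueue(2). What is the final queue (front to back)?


enqueue(9) -> [9]
enqueue(3) -> [9, 3]
enqueue(1) -> [9, 3, 1]
enqueue(2) -> [9, 3, 1, 2]
dequeue() returns 9 -> [3, 1, 2]
enqueue(4) -> [3, 1, 2, 4]
enqueue(26) -> [3, 1, 2, 4, 26]
enqueue(2) -> [3, 1, 2, 4, 26, 2]
Final queue (front to back): [3, 1, 2, 4, 26, 2]


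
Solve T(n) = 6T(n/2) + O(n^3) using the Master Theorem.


a=6, b=2, c=3. log_2(6)=2.585 < c=3. Case 3: O(n^c) = O(n^3)
Complexity: O(n^3)


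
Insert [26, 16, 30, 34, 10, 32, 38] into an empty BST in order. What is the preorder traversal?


Root = 26; build tree by BST insertion.
Preorder traversal: [26, 16, 10, 30, 34, 32, 38]


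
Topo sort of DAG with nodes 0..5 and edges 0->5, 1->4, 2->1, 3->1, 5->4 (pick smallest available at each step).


Kahn's algorithm, process smallest node first
Order: [0, 2, 3, 1, 5, 4]


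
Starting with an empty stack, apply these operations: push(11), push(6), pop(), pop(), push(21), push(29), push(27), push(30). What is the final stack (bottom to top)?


push(11) -> [11]
push(6) -> [11, 6]
pop() returns 6 -> [11]
pop() returns 11 -> []
push(21) -> [21]
push(29) -> [21, 29]
push(27) -> [21, 29, 27]
push(30) -> [21, 29, 27, 30]
Final stack (bottom to top): [21, 29, 27, 30]


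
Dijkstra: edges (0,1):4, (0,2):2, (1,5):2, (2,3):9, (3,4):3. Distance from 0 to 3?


Dijkstra from 0:
Distances: {0: 0, 1: 4, 2: 2, 3: 11, 4: 14, 5: 6}
Shortest distance to 3 = 11, path = [0, 2, 3]


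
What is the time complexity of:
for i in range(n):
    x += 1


Per nesting level: O(n) = O(n)
Complexity: O(n)


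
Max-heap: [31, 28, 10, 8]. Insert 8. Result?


Append 8: [31, 28, 10, 8, 8]
Bubble up: no swaps needed
Result: [31, 28, 10, 8, 8]


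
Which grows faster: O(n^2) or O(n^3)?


quadratic grows slower than cubic
O(n^2) is asymptotically smaller; O(n^3) grows faster


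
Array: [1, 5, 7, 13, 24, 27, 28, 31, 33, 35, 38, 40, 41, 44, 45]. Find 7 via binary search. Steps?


Search for 7:
[0,14] mid=7 arr[7]=31
[0,6] mid=3 arr[3]=13
[0,2] mid=1 arr[1]=5
[2,2] mid=2 arr[2]=7
Total: 4 comparisons


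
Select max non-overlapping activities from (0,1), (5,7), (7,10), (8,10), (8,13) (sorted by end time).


Greedy: pick earliest-ending, then skip overlaps.
Selected (3 activities): [(0, 1), (5, 7), (7, 10)]


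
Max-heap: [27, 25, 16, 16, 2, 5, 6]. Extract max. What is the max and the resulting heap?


Max = 27
Replace root with last, heapify down
Resulting heap: [25, 16, 16, 6, 2, 5]


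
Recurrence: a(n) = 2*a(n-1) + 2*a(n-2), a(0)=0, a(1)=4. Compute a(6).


Build bottom-up:
...a(4)=64, a(5)=176, a(6)=2*176+2*64=480


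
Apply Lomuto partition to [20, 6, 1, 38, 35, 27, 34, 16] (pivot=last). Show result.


Elements <= 16 go left of pivot.
Result: [6, 1, 16, 38, 35, 27, 34, 20], pivot at index 2


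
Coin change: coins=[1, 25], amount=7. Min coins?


dp[0]=0; dp[i]=1+min(dp[i-c] for c in coins)
...dp[2]=2, dp[3]=3, dp[4]=4, dp[5]=5, dp[6]=6, dp[7]=7
Minimum coins for 7 = 7


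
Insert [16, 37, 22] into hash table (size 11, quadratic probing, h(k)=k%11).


Insertions: 16->slot 5; 37->slot 4; 22->slot 0
Table: [22, None, None, None, 37, 16, None, None, None, None, None]


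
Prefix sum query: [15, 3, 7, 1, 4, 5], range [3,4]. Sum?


Prefix sums: [0, 15, 18, 25, 26, 30, 35]
Sum[3..4] = prefix[5] - prefix[3] = 30 - 25 = 5


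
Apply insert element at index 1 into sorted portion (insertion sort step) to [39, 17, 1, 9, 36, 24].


After one pass: [17, 39, 1, 9, 36, 24]


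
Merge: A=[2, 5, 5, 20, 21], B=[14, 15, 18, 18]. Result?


Compare heads, take smaller each step.
Merged: [2, 5, 5, 14, 15, 18, 18, 20, 21]


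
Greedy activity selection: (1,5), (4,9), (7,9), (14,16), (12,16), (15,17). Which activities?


Greedy: pick earliest-ending, then skip overlaps.
Selected (3 activities): [(1, 5), (7, 9), (14, 16)]


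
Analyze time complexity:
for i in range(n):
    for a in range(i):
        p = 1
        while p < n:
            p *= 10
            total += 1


Per nesting level: O(n) * O(n) [triangular over i] * O(log n) = O(n^2 log n)
Complexity: O(n^2 log n)


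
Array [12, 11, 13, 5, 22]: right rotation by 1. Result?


Right rotate by 1: [22, 12, 11, 13, 5]


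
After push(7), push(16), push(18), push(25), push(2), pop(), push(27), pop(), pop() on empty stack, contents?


push(7) -> [7]
push(16) -> [7, 16]
push(18) -> [7, 16, 18]
push(25) -> [7, 16, 18, 25]
push(2) -> [7, 16, 18, 25, 2]
pop() returns 2 -> [7, 16, 18, 25]
push(27) -> [7, 16, 18, 25, 27]
pop() returns 27 -> [7, 16, 18, 25]
pop() returns 25 -> [7, 16, 18]
Final stack (bottom to top): [7, 16, 18]


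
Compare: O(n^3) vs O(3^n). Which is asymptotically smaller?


cubic grows slower than exponential (base 3)
O(n^3) is asymptotically smaller; O(3^n) grows faster


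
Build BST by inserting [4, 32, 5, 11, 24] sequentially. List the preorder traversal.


Root = 4; build tree by BST insertion.
Preorder traversal: [4, 32, 5, 11, 24]


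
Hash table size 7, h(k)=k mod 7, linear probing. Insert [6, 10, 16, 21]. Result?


Insertions: 6->slot 6; 10->slot 3; 16->slot 2; 21->slot 0
Table: [21, None, 16, 10, None, None, 6]


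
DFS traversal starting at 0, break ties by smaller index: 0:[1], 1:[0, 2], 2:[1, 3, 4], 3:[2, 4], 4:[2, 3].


DFS stack-based: start with [0]
Visit order: [0, 1, 2, 3, 4]


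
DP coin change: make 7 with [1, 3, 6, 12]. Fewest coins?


dp[0]=0; dp[i]=1+min(dp[i-c] for c in coins)
...dp[2]=2, dp[3]=1, dp[4]=2, dp[5]=3, dp[6]=1, dp[7]=2
Minimum coins for 7 = 2


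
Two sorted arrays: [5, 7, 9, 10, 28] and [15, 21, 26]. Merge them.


Compare heads, take smaller each step.
Merged: [5, 7, 9, 10, 15, 21, 26, 28]


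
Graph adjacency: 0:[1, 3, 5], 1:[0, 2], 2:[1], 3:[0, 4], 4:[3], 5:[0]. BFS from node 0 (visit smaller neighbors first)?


BFS queue: start with [0]
Visit order: [0, 1, 3, 5, 2, 4]


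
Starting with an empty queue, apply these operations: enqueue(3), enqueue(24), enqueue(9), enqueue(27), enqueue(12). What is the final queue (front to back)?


enqueue(3) -> [3]
enqueue(24) -> [3, 24]
enqueue(9) -> [3, 24, 9]
enqueue(27) -> [3, 24, 9, 27]
enqueue(12) -> [3, 24, 9, 27, 12]
Final queue (front to back): [3, 24, 9, 27, 12]


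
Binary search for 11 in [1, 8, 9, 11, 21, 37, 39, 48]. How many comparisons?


Search for 11:
[0,7] mid=3 arr[3]=11
Total: 1 comparisons


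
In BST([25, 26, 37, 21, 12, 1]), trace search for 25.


BST root = 25
Search for 25: compare at each node
Path: [25]


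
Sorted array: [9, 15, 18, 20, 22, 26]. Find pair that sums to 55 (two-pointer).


Two pointers: lo=0, hi=5
No pair sums to 55


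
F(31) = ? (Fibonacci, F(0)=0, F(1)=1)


F(n)=F(n-1)+F(n-2)
...F(29)=514229, F(30)=832040, F(31)=1346269


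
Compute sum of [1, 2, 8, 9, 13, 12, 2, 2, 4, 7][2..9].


Prefix sums: [0, 1, 3, 11, 20, 33, 45, 47, 49, 53, 60]
Sum[2..9] = prefix[10] - prefix[2] = 60 - 3 = 57


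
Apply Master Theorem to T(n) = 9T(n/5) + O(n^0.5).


a=9, b=5, c=0.5. log_5(9)=1.365 > c=0.5. Case 1: O(n^log_b(a)) = O(n^1.365)
Complexity: O(n^1.365)


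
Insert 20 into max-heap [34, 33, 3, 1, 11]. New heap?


Append 20: [34, 33, 3, 1, 11, 20]
Bubble up: swap idx 5(20) with idx 2(3)
Result: [34, 33, 20, 1, 11, 3]


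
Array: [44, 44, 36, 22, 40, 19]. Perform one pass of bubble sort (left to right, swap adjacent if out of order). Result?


After one pass: [44, 36, 22, 40, 19, 44]


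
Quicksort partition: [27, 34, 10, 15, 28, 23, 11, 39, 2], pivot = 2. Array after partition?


Elements <= 2 go left of pivot.
Result: [2, 34, 10, 15, 28, 23, 11, 39, 27], pivot at index 0


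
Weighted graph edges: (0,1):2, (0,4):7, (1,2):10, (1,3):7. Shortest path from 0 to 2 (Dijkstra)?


Dijkstra from 0:
Distances: {0: 0, 1: 2, 2: 12, 3: 9, 4: 7}
Shortest distance to 2 = 12, path = [0, 1, 2]


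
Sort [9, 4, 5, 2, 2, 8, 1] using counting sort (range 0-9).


Count array: [0, 1, 2, 0, 1, 1, 0, 0, 1, 1]
Reconstruct: [1, 2, 2, 4, 5, 8, 9]


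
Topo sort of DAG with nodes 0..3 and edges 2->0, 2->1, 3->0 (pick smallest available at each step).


Kahn's algorithm, process smallest node first
Order: [2, 1, 3, 0]


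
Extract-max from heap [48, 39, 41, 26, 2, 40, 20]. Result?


Max = 48
Replace root with last, heapify down
Resulting heap: [41, 39, 40, 26, 2, 20]


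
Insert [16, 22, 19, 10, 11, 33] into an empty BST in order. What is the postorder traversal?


Root = 16; build tree by BST insertion.
Postorder traversal: [11, 10, 19, 33, 22, 16]


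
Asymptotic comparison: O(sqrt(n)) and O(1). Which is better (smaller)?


constant grows slower than sublinear
O(1) is asymptotically smaller; O(sqrt(n)) grows faster


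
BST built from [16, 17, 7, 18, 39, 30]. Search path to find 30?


BST root = 16
Search for 30: compare at each node
Path: [16, 17, 18, 39, 30]


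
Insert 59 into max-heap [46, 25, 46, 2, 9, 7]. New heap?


Append 59: [46, 25, 46, 2, 9, 7, 59]
Bubble up: swap idx 6(59) with idx 2(46); swap idx 2(59) with idx 0(46)
Result: [59, 25, 46, 2, 9, 7, 46]


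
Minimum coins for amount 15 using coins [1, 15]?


dp[0]=0; dp[i]=1+min(dp[i-c] for c in coins)
...dp[10]=10, dp[11]=11, dp[12]=12, dp[13]=13, dp[14]=14, dp[15]=1
Minimum coins for 15 = 1


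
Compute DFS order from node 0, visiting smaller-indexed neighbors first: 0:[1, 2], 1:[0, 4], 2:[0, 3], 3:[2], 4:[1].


DFS stack-based: start with [0]
Visit order: [0, 1, 4, 2, 3]


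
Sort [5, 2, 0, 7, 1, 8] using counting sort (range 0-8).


Count array: [1, 1, 1, 0, 0, 1, 0, 1, 1]
Reconstruct: [0, 1, 2, 5, 7, 8]


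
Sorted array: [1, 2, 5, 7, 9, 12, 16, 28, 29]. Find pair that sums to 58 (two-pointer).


Two pointers: lo=0, hi=8
No pair sums to 58


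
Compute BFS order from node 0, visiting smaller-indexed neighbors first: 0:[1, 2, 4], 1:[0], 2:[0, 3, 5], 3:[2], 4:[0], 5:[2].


BFS queue: start with [0]
Visit order: [0, 1, 2, 4, 3, 5]


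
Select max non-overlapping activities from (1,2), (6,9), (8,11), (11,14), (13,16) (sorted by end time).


Greedy: pick earliest-ending, then skip overlaps.
Selected (3 activities): [(1, 2), (6, 9), (11, 14)]


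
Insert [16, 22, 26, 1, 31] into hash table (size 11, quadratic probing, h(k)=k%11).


Insertions: 16->slot 5; 22->slot 0; 26->slot 4; 1->slot 1; 31->slot 9
Table: [22, 1, None, None, 26, 16, None, None, None, 31, None]


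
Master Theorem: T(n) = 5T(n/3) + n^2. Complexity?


a=5, b=3, c=2. log_3(5)=1.465 < c=2. Case 3: O(n^c) = O(n^2)
Complexity: O(n^2)


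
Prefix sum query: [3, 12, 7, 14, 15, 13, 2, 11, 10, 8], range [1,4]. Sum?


Prefix sums: [0, 3, 15, 22, 36, 51, 64, 66, 77, 87, 95]
Sum[1..4] = prefix[5] - prefix[1] = 51 - 3 = 48


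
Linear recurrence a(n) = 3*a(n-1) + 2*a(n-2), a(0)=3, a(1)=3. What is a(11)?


Build bottom-up:
...a(9)=104763, a(10)=373119, a(11)=3*373119+2*104763=1328883


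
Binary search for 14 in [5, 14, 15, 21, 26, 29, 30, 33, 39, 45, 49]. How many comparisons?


Search for 14:
[0,10] mid=5 arr[5]=29
[0,4] mid=2 arr[2]=15
[0,1] mid=0 arr[0]=5
[1,1] mid=1 arr[1]=14
Total: 4 comparisons


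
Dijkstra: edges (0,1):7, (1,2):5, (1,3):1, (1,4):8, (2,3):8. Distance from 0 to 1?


Dijkstra from 0:
Distances: {0: 0, 1: 7, 2: 12, 3: 8, 4: 15}
Shortest distance to 1 = 7, path = [0, 1]


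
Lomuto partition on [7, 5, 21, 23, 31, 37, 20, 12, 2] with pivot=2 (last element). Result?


Elements <= 2 go left of pivot.
Result: [2, 5, 21, 23, 31, 37, 20, 12, 7], pivot at index 0


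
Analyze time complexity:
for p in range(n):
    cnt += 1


Per nesting level: O(n) = O(n)
Complexity: O(n)


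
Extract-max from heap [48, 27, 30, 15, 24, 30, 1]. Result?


Max = 48
Replace root with last, heapify down
Resulting heap: [30, 27, 30, 15, 24, 1]


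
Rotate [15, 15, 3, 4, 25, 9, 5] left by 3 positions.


Left rotate by 3: [4, 25, 9, 5, 15, 15, 3]


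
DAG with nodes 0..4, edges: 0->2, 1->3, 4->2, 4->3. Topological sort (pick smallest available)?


Kahn's algorithm, process smallest node first
Order: [0, 1, 4, 2, 3]


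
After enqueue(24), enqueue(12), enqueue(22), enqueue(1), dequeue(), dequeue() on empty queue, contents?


enqueue(24) -> [24]
enqueue(12) -> [24, 12]
enqueue(22) -> [24, 12, 22]
enqueue(1) -> [24, 12, 22, 1]
dequeue() returns 24 -> [12, 22, 1]
dequeue() returns 12 -> [22, 1]
Final queue (front to back): [22, 1]


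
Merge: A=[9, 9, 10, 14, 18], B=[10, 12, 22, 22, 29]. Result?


Compare heads, take smaller each step.
Merged: [9, 9, 10, 10, 12, 14, 18, 22, 22, 29]


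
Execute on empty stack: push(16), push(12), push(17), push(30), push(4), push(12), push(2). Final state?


push(16) -> [16]
push(12) -> [16, 12]
push(17) -> [16, 12, 17]
push(30) -> [16, 12, 17, 30]
push(4) -> [16, 12, 17, 30, 4]
push(12) -> [16, 12, 17, 30, 4, 12]
push(2) -> [16, 12, 17, 30, 4, 12, 2]
Final stack (bottom to top): [16, 12, 17, 30, 4, 12, 2]


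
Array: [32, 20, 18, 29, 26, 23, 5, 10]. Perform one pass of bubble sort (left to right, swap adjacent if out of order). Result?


After one pass: [20, 18, 29, 26, 23, 5, 10, 32]


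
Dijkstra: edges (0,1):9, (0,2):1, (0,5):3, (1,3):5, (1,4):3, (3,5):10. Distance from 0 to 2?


Dijkstra from 0:
Distances: {0: 0, 1: 9, 2: 1, 3: 13, 4: 12, 5: 3}
Shortest distance to 2 = 1, path = [0, 2]


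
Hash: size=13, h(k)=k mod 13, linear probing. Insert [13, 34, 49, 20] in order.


Insertions: 13->slot 0; 34->slot 8; 49->slot 10; 20->slot 7
Table: [13, None, None, None, None, None, None, 20, 34, None, 49, None, None]


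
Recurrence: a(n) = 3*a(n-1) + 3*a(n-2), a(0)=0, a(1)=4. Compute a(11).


Build bottom-up:
...a(9)=141264, a(10)=535572, a(11)=3*535572+3*141264=2030508


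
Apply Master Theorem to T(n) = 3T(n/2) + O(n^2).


a=3, b=2, c=2. log_2(3)=1.585 < c=2. Case 3: O(n^c) = O(n^2)
Complexity: O(n^2)


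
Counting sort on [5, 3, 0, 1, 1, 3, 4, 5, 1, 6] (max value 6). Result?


Count array: [1, 3, 0, 2, 1, 2, 1]
Reconstruct: [0, 1, 1, 1, 3, 3, 4, 5, 5, 6]


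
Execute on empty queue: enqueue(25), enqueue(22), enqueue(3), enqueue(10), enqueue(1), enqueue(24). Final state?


enqueue(25) -> [25]
enqueue(22) -> [25, 22]
enqueue(3) -> [25, 22, 3]
enqueue(10) -> [25, 22, 3, 10]
enqueue(1) -> [25, 22, 3, 10, 1]
enqueue(24) -> [25, 22, 3, 10, 1, 24]
Final queue (front to back): [25, 22, 3, 10, 1, 24]


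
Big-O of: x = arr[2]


Analysis: constant-time operation, no loop
Complexity: O(1)


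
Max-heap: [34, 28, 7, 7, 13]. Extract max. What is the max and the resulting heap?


Max = 34
Replace root with last, heapify down
Resulting heap: [28, 13, 7, 7]


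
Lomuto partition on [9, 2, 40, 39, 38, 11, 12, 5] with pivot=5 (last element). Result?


Elements <= 5 go left of pivot.
Result: [2, 5, 40, 39, 38, 11, 12, 9], pivot at index 1


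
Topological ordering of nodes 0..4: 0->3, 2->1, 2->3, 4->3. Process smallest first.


Kahn's algorithm, process smallest node first
Order: [0, 2, 1, 4, 3]


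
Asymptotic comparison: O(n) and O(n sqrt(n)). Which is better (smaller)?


linear grows slower than n^1.5
O(n) is asymptotically smaller; O(n sqrt(n)) grows faster


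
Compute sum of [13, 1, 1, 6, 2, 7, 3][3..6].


Prefix sums: [0, 13, 14, 15, 21, 23, 30, 33]
Sum[3..6] = prefix[7] - prefix[3] = 33 - 15 = 18


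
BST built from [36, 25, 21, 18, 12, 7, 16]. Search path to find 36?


BST root = 36
Search for 36: compare at each node
Path: [36]


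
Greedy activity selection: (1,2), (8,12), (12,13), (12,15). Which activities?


Greedy: pick earliest-ending, then skip overlaps.
Selected (3 activities): [(1, 2), (8, 12), (12, 13)]


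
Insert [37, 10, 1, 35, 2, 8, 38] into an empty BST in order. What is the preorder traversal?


Root = 37; build tree by BST insertion.
Preorder traversal: [37, 10, 1, 2, 8, 35, 38]


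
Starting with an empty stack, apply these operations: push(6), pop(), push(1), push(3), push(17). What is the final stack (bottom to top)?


push(6) -> [6]
pop() returns 6 -> []
push(1) -> [1]
push(3) -> [1, 3]
push(17) -> [1, 3, 17]
Final stack (bottom to top): [1, 3, 17]


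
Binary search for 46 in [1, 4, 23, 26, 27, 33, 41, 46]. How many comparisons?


Search for 46:
[0,7] mid=3 arr[3]=26
[4,7] mid=5 arr[5]=33
[6,7] mid=6 arr[6]=41
[7,7] mid=7 arr[7]=46
Total: 4 comparisons


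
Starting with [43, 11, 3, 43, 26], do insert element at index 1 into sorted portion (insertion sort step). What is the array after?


After one pass: [11, 43, 3, 43, 26]


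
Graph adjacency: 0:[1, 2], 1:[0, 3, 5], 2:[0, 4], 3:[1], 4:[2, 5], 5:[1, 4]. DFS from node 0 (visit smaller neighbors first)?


DFS stack-based: start with [0]
Visit order: [0, 1, 3, 5, 4, 2]


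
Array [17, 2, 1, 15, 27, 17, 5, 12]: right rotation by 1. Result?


Right rotate by 1: [12, 17, 2, 1, 15, 27, 17, 5]


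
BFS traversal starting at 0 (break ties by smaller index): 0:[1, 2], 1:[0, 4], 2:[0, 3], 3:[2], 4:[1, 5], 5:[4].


BFS queue: start with [0]
Visit order: [0, 1, 2, 4, 3, 5]


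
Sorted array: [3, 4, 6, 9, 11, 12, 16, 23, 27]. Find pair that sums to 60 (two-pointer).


Two pointers: lo=0, hi=8
No pair sums to 60


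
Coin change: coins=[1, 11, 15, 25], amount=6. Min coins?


dp[0]=0; dp[i]=1+min(dp[i-c] for c in coins)
...dp[1]=1, dp[2]=2, dp[3]=3, dp[4]=4, dp[5]=5, dp[6]=6
Minimum coins for 6 = 6


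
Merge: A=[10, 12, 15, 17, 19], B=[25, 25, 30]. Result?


Compare heads, take smaller each step.
Merged: [10, 12, 15, 17, 19, 25, 25, 30]


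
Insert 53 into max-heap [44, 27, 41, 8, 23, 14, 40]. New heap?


Append 53: [44, 27, 41, 8, 23, 14, 40, 53]
Bubble up: swap idx 7(53) with idx 3(8); swap idx 3(53) with idx 1(27); swap idx 1(53) with idx 0(44)
Result: [53, 44, 41, 27, 23, 14, 40, 8]


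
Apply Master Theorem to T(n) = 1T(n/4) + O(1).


a=1, b=4, c=0. log_4(1)=0 = c=0. Case 2: O(n^c log n) = O(log n)
Complexity: O(log n)


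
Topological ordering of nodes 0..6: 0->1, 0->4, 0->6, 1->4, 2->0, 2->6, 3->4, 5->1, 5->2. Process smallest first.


Kahn's algorithm, process smallest node first
Order: [3, 5, 2, 0, 1, 4, 6]


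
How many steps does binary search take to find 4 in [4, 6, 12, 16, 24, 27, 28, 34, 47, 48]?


Search for 4:
[0,9] mid=4 arr[4]=24
[0,3] mid=1 arr[1]=6
[0,0] mid=0 arr[0]=4
Total: 3 comparisons


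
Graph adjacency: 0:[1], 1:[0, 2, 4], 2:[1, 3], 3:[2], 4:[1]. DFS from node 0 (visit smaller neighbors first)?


DFS stack-based: start with [0]
Visit order: [0, 1, 2, 3, 4]
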